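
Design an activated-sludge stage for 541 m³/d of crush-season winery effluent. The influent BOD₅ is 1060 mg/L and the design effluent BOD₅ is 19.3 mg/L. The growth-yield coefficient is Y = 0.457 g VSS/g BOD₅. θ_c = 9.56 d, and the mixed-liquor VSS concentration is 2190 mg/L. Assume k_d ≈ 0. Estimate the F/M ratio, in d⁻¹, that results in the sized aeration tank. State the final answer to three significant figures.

V·X = Y·Q·ΔS·θ_c gives V = 0.457 × 541 × (1060 − 19.3) × 9.56 / 2190 = 1123 m³.
F/M = Q·S₀ / (V·X) = 541 × 1060 / (1123 × 2190) = 0.2331 g BOD₅·(g VSS·d)⁻¹.

F/M ≈ 0.233 d⁻¹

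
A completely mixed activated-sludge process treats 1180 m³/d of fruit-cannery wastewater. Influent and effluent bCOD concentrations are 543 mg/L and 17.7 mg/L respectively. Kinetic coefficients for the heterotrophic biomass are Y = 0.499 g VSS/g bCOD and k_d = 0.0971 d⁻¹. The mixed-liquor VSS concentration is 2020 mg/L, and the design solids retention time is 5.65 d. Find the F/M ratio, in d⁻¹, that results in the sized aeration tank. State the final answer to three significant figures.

Rearranging the biomass balance for a CMAS with decay, V = Y·Q·ΔS·θ_c / [X·(1+k_d θ_c)] = 0.499 × 1180 × (543 − 17.7) × 5.65 / [2020 × (1 + 0.0971 × 5.65)] = 1.75×10^6 / 3128 = 558.7 m³.
Food-to-microorganism ratio F/M = Q S₀ / (V X) = 1180 × 543 / (558.7 × 2020) = 0.5678 d⁻¹.

F/M ≈ 0.568 d⁻¹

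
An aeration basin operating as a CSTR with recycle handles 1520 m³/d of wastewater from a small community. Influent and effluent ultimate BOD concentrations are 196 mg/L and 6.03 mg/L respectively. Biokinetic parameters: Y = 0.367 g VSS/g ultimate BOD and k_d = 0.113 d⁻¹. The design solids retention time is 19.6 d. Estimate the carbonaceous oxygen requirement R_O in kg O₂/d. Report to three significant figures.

R_O ≈ 242 kg O₂/d

Correct the yield for decay: Y_obs = Y/(1 + k_d θ_c) = 0.367 / (1 + 0.113 × 19.6) = 0.367 / 3.215 = 0.1142.
Mass of ultimate BOD removed per day: Q(S₀ − S) = 1520 × 190.0 g/m³ = 288.8 kg/d.
P_X = Y_obs·Q·(S₀ − S) = 0.1142 × 288.8 = 32.96 kg VSS/d.
R_O = Q·(S₀ − S) − 1.42·P_X = 288.8 − 1.42 × 32.96 = 241.9 kg O₂/d.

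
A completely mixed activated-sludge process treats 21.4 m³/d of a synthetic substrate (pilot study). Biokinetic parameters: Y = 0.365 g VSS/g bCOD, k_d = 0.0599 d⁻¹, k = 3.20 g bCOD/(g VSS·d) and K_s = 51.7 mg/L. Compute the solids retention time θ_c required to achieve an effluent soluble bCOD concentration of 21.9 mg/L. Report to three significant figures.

At the target effluent, Y k S/(K_s+S) = 0.365×3.20×21.9/73.60 = 0.3475 d⁻¹.
θ_c = 1/(μ − k_d) = 1/(0.3475 − 0.0599) = 1/0.2876 = 3.477 d.

θ_c ≈ 3.48 d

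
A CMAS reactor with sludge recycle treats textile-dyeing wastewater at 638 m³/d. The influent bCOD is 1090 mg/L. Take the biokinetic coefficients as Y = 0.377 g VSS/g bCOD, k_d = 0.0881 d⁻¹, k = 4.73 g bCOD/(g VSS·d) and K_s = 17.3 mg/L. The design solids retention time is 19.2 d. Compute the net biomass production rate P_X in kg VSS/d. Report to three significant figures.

From the Monod/SRT balance for a CMAS, S = K_s·(1+k_d θ_c)/[θ_c·(Y k − k_d) − 1] = 17.3 × (1 + 0.0881 × 19.2) / [19.2 × (0.377 × 4.73 − 0.0881) − 1] = 46.56 / 31.55 = 1.476 mg/L.
Correct the yield for decay: Y_obs = Y/(1 + k_d θ_c) = 0.377 / (1 + 0.0881 × 19.2) = 0.377 / 2.692 = 0.1401.
ΔS = 1090 − 1.48 = 1089 mg/L, so the substrate removal rate is 638 × 1089/1000 = 694.5 kg bCOD/d.
Biomass produced: P_X = Y_obs·Q·ΔS = 0.1401 × 694.5 ≈ 97.27 kg VSS/d.

P_X ≈ 97.3 kg VSS/d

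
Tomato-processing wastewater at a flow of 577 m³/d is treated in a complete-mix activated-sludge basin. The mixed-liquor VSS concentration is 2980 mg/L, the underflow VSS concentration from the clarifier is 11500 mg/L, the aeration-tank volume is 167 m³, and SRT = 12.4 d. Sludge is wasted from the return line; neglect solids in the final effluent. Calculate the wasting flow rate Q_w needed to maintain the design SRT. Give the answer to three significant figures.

Q_w ≈ 3.49 m³/d

Wasting from the return line (neglecting effluent solids): Q_w = V·X / (θ_c·X_r) = 167.0 × 2980 / (12.4 × 11500) = 3.490 m³/d.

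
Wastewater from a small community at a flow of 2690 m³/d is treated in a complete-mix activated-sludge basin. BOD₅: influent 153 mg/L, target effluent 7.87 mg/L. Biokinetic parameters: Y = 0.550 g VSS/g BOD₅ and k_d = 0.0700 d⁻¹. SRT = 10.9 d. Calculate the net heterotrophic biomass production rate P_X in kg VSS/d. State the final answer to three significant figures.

P_X ≈ 122 kg VSS/d

Y_obs = Y / (1 + k_d θ_c) = 0.550 / (1 + 0.0700 × 10.9) = 0.550 / 1.763 = 0.3120.
Mass of BOD₅ removed per day: Q(S₀ − S) = 2690 × 145.1 g/m³ = 390.4 kg/d.
Net biomass production P_X = Y_obs × Q·(S₀ − S) = 0.3120 × 390.4 = 121.8 kg VSS/d.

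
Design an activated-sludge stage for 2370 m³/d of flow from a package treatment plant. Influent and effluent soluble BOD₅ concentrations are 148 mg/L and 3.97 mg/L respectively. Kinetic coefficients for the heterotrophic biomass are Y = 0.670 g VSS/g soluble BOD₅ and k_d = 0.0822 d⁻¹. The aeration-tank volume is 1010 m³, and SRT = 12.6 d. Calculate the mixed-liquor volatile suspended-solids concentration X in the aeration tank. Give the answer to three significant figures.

Solving the biomass balance for X: X = Y Q (S₀−S) θ_c / [V (1+k_d θ_c)] = 0.670 × 2370 × (148 − 3.97) × 12.6 / [1010 × (1 + 0.0822 × 12.6)] = 1402 mg/L.

X ≈ 1400 mg/L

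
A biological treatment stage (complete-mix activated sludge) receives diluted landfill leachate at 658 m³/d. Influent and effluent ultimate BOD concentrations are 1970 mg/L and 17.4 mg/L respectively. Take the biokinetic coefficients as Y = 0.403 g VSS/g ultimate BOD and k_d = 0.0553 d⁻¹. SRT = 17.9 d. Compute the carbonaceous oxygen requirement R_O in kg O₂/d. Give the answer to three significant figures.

R_O ≈ 915 kg O₂/d

The observed yield is Y_obs = Y/(1 + k_d·θ_c) = 0.403 / (1 + 0.0553 × 17.9) = 0.403 / 1.990 = 0.2025 g VSS per g ultimate BOD removed.
ΔS = 1970 − 17.4 = 1953 mg/L, so the substrate removal rate is 658 × 1953/1000 = 1285 kg ultimate BOD/d.
Net sludge production P_X = 0.2025 × 1285 = 260.2 kg VSS/d.
R_O = Q·(S₀ − S) − 1.42·P_X = 1285 − 1.42 × 260.2 = 915.3 kg O₂/d.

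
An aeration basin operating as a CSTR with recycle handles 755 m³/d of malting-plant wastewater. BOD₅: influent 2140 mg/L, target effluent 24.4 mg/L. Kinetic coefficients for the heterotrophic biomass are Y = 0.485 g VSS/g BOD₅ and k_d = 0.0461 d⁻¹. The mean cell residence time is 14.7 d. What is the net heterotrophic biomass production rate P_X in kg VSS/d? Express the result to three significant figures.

Observed yield with endogenous decay: Y_obs = Y / (1 + k_d·θ_c) = 0.485 / (1 + 0.0461 × 14.7) = 0.485 / 1.678 = 0.2891 g VSS/g BOD₅.
Substrate removed = Q·(S₀ − S) = 755 m³/d × (2140 − 24.4) g/m³ = 1.6×10^6 g/d = 1597 kg/d.
Net biomass production P_X = Y_obs × Q·(S₀ − S) = 0.2891 × 1597 = 461.8 kg VSS/d.

P_X ≈ 462 kg VSS/d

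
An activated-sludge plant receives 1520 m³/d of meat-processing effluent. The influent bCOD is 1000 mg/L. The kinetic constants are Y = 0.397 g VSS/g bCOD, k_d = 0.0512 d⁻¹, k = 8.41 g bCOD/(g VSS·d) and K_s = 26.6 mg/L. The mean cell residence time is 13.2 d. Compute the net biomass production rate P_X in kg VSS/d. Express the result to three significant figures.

P_X ≈ 360 kg VSS/d

From the Monod/SRT balance for a CMAS, S = K_s·(1+k_d θ_c)/[θ_c·(Y k − k_d) − 1] = 26.6 × (1 + 0.0512 × 13.2) / [13.2 × (0.397 × 8.41 − 0.0512) − 1] = 44.58 / 42.40 = 1.051 mg/L.
Y_obs = Y / (1 + k_d θ_c) = 0.397 / (1 + 0.0512 × 13.2) = 0.397 / 1.676 = 0.2369.
Substrate removed = Q·(S₀ − S) = 1520 m³/d × (1000 − 1.05) g/m³ = 1.52×10^6 g/d = 1518 kg/d.
P_X = Y_obs · Q(S₀ − S) = 0.2369 × 1518 = 359.7 kg VSS/d.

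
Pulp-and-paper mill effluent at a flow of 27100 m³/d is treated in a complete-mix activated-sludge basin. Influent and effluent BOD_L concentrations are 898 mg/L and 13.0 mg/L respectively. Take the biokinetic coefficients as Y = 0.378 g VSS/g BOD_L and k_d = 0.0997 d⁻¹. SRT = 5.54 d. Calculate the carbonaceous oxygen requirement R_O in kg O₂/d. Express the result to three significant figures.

R_O ≈ 15700 kg O₂/d

Correct the yield for decay: Y_obs = Y/(1 + k_d θ_c) = 0.378 / (1 + 0.0997 × 5.54) = 0.378 / 1.552 = 0.2435.
Q·(S₀ − S) = 27100 × (898 − 13.0) × 10⁻³ = 23984 kg/d removed.
P_X = Y_obs·Q·(S₀ − S) = 0.2435 × 23984 = 5840 kg VSS/d.
Carbonaceous O₂ demand = substrate oxidised − cell-mass equivalent = 23984 − 1.42 × 5840 = 15691 kg O₂/d.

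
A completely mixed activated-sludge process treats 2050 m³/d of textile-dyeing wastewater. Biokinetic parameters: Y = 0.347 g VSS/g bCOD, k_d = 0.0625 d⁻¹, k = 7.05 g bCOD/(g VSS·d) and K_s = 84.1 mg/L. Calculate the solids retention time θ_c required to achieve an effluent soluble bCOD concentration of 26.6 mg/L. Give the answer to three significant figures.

From 1/θ_c = Y·k·S/(K_s + S) − k_d: Y·k·S/(K_s+S) = 0.347 × 7.05 × 26.6 / (84.1 + 26.6) = 0.5878 d⁻¹.
Then 1/θ_c = μ − k_d = 0.5878 − 0.0625 = 0.5253 d⁻¹, giving θ_c = 1.904 d.

θ_c ≈ 1.90 d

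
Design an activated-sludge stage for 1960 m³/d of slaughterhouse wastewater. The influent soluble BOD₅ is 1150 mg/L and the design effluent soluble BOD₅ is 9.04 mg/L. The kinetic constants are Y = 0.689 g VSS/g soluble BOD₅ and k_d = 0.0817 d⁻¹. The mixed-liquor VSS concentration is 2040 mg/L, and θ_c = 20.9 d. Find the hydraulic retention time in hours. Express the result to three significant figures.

Steady-state biomass mass balance: V·X·(1 + k_d·θ_c) = Y·Q·(S₀ − S)·θ_c, so V = 0.689 × 1960 × (1150 − 9.04) × 20.9 / [2040 × (1 + 0.0817 × 20.9)] = 3.22×10^7 / 5523 = 5830 m³.
Hydraulic retention time τ = V/Q = 5830 / 1960 = 2.975 d = 71.39 h.

τ ≈ 71.4 h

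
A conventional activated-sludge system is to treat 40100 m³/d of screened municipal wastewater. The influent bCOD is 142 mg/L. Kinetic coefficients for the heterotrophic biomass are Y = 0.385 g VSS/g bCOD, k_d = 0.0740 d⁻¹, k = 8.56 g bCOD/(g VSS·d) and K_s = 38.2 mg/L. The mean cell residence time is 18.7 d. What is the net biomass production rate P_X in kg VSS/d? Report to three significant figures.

From the Monod/SRT balance for a CMAS, S = K_s·(1+k_d θ_c)/[θ_c·(Y k − k_d) − 1] = 38.2 × (1 + 0.0740 × 18.7) / [18.7 × (0.385 × 8.56 − 0.0740) − 1] = 91.06 / 59.24 = 1.537 mg/L.
Correct the yield for decay: Y_obs = Y/(1 + k_d θ_c) = 0.385 / (1 + 0.0740 × 18.7) = 0.385 / 2.384 = 0.1615.
Q·(S₀ − S) = 40100 × (142 − 1.54) × 10⁻³ = 5632 kg/d removed.
Net biomass production P_X = Y_obs × Q·(S₀ − S) = 0.1615 × 5632 = 909.7 kg VSS/d.

P_X ≈ 910 kg VSS/d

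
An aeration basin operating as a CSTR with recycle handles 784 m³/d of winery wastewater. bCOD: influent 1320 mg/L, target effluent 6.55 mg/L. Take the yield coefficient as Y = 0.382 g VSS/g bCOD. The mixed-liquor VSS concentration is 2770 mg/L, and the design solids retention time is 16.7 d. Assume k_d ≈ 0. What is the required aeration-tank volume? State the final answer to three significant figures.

With k_d = 0 the design equation reduces to V = Y Q (S₀−S) θ_c / X = 0.382 × 784 × (1320 − 6.55) × 16.7 / 2770 = 2372 m³.

V ≈ 2370 m³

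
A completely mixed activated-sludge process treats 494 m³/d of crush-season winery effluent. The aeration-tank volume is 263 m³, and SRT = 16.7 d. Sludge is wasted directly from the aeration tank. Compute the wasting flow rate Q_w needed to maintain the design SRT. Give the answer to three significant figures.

Q_w ≈ 15.7 m³/d

For wasting at MLVSS concentration, Q_w = V/θ_c = 263.0/16.7 = 15.75 m³/d.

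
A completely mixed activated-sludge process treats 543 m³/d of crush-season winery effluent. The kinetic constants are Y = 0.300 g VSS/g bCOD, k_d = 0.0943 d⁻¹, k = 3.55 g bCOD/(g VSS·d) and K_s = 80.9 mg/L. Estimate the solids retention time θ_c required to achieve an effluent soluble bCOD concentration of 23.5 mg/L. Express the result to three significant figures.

At the target effluent, Y k S/(K_s+S) = 0.300×3.55×23.5/104.4 = 0.2397 d⁻¹.
1/θ_c = 0.2397 − 0.0943 = 0.1454 d⁻¹, so θ_c = 6.876 d.

θ_c ≈ 6.88 d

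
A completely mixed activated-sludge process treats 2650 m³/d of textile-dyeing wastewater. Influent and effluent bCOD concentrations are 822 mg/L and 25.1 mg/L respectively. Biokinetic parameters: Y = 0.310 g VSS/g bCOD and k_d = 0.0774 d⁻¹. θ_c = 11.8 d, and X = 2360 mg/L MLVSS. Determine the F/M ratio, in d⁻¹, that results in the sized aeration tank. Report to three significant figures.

Rearranging the biomass balance for a CMAS with decay, V = Y·Q·ΔS·θ_c / [X·(1+k_d θ_c)] = 0.310 × 2650 × (822 − 25.1) × 11.8 / [2360 × (1 + 0.0774 × 11.8)] = 7.72×10^6 / 4515 = 1711 m³.
F/M = Q·S₀ / (V·X) = 2650 × 822 / (1711 × 2360) = 0.5395 g bCOD·(g VSS·d)⁻¹.

F/M ≈ 0.540 d⁻¹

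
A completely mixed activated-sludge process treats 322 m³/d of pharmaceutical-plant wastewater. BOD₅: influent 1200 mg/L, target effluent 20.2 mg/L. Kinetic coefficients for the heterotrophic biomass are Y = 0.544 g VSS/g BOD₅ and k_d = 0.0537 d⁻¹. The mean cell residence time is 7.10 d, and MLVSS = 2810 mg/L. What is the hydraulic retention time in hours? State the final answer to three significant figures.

From the SRT design equation V = Y Q (S₀−S) θ_c / [X (1 + k_d θ_c)] = 0.544 × 322 × (1200 − 20.2) × 7.10 / [2810 × (1 + 0.0537 × 7.10)] = 1.47×10^6 / 3881 = 378.0 m³.
HRT = V/Q = 378.0 m³ / 322 m³·d⁻¹ = 1.174 d × 24 = 28.18 h.

τ ≈ 28.2 h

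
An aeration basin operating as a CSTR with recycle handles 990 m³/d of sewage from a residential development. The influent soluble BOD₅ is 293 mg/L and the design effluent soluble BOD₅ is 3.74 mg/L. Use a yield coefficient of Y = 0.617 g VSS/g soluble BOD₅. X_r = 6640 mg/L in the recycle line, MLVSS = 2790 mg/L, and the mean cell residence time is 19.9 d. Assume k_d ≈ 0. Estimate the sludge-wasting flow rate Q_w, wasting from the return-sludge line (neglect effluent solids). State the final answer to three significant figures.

Q_w ≈ 26.6 m³/d

With k_d = 0 the design equation reduces to V = Y Q (S₀−S) θ_c / X = 0.617 × 990 × (293 − 3.74) × 19.9 / 2790 = 1260 m³.
Wasting from the return line (neglecting effluent solids): Q_w = V·X / (θ_c·X_r) = 1260 × 2790 / (19.9 × 6640) = 26.61 m³/d.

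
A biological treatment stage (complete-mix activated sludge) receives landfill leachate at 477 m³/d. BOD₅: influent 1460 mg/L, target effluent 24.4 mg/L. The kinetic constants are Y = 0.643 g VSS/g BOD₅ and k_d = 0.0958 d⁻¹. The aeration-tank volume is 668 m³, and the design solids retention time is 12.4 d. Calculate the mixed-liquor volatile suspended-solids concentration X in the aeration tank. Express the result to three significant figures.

X ≈ 3740 mg/L

X = Y·Q·ΔS·θ_c / [V·(1 + k_d θ_c)] = 0.643 × 477 × (1460 − 24.4) × 12.4 / [668 × (1 + 0.0958 × 12.4)] = 3736 mg/L.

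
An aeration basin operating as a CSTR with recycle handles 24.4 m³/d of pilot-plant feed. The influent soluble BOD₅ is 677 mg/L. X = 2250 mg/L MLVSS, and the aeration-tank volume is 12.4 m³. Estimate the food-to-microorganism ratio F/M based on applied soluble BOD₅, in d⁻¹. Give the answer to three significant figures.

F/M ≈ 0.592 d⁻¹

Food-to-microorganism ratio F/M = Q S₀ / (V X) = 24.4 × 677 / (12.40 × 2250) = 0.5921 d⁻¹.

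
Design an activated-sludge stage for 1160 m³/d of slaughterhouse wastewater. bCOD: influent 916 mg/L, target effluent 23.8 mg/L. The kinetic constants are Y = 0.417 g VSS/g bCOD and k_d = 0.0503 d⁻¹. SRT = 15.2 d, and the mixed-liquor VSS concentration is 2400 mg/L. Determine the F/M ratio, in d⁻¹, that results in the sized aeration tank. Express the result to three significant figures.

Rearranging the biomass balance for a CMAS with decay, V = Y·Q·ΔS·θ_c / [X·(1+k_d θ_c)] = 0.417 × 1160 × (916 − 23.8) × 15.2 / [2400 × (1 + 0.0503 × 15.2)] = 6.56×10^6 / 4235 = 1549 m³.
Food-to-microorganism ratio F/M = Q S₀ / (V X) = 1160 × 916 / (1549 × 2400) = 0.2858 d⁻¹.

F/M ≈ 0.286 d⁻¹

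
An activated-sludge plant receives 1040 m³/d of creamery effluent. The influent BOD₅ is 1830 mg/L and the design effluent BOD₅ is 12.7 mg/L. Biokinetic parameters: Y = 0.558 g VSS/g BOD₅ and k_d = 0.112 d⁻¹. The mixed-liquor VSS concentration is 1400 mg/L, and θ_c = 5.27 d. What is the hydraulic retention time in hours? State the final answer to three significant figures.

τ ≈ 57.6 h

Rearranging the biomass balance for a CMAS with decay, V = Y·Q·ΔS·θ_c / [X·(1+k_d θ_c)] = 0.558 × 1040 × (1830 − 12.7) × 5.27 / [1400 × (1 + 0.112 × 5.27)] = 5.56×10^6 / 2226 = 2496 m³.
τ = V/Q = 2496/1040 = 2.400 d, or 57.61 h.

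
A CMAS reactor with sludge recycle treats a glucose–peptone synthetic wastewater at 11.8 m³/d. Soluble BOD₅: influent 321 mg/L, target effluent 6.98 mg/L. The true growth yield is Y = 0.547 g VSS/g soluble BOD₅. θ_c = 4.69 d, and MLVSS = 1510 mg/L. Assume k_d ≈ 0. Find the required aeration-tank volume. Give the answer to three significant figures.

V ≈ 6.30 m³

Biomass mass balance (decay neglected): V·X = Y·Q·(S₀ − S)·θ_c, so V = 0.547 × 11.8 × (321 − 6.98) × 4.69 / 1510 = 6.295 m³.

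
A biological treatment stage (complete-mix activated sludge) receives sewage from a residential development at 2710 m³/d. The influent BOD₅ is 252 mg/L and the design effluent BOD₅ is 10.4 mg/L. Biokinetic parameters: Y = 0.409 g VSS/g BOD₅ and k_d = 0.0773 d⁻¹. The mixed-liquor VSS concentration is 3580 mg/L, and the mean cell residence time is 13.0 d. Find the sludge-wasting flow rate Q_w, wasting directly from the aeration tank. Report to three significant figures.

Steady-state biomass mass balance: V·X·(1 + k_d·θ_c) = Y·Q·(S₀ − S)·θ_c, so V = 0.409 × 2710 × (252 − 10.4) × 13.0 / [3580 × (1 + 0.0773 × 13.0)] = 3.48×10^6 / 7178 = 485.0 m³.
Wasting from the aeration tank: Q_w = V / θ_c = 485.0 / 13.0 = 37.31 m³/d.

Q_w ≈ 37.3 m³/d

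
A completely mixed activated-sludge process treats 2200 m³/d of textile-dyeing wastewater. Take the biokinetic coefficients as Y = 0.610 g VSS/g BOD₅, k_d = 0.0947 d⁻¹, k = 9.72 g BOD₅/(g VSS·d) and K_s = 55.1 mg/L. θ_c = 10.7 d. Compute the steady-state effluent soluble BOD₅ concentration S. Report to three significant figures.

S ≈ 1.81 mg/L

From the Monod/SRT balance for a CMAS, S = K_s·(1+k_d θ_c)/[θ_c·(Y k − k_d) − 1] = 55.1 × (1 + 0.0947 × 10.7) / [10.7 × (0.610 × 9.72 − 0.0947) − 1] = 110.9 / 61.43 = 1.806 mg/L.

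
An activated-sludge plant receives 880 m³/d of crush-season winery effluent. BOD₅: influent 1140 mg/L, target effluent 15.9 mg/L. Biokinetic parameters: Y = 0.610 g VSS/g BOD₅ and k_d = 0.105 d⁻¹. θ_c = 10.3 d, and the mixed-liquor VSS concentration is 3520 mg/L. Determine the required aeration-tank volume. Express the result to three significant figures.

V ≈ 848 m³

Steady-state biomass mass balance: V·X·(1 + k_d·θ_c) = Y·Q·(S₀ − S)·θ_c, so V = 0.610 × 880 × (1140 − 15.9) × 10.3 / [3520 × (1 + 0.105 × 10.3)] = 6.22×10^6 / 7327 = 848.3 m³.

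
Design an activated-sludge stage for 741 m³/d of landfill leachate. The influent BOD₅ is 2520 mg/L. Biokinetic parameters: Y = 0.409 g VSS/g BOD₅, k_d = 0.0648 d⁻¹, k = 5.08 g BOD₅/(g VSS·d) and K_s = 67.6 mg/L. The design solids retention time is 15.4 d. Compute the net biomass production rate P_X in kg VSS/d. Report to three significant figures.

P_X ≈ 382 kg VSS/d

From the Monod/SRT balance for a CMAS, S = K_s·(1+k_d θ_c)/[θ_c·(Y k − k_d) − 1] = 67.6 × (1 + 0.0648 × 15.4) / [15.4 × (0.409 × 5.08 − 0.0648) − 1] = 135.1 / 30.00 = 4.502 mg/L.
The observed yield is Y_obs = Y/(1 + k_d·θ_c) = 0.409 / (1 + 0.0648 × 15.4) = 0.409 / 1.998 = 0.2047 g VSS per g BOD₅ removed.
Q·(S₀ − S) = 741 × (2520 − 4.50) × 10⁻³ = 1864 kg/d removed.
Net biomass production P_X = Y_obs × Q·(S₀ − S) = 0.2047 × 1864 = 381.6 kg VSS/d.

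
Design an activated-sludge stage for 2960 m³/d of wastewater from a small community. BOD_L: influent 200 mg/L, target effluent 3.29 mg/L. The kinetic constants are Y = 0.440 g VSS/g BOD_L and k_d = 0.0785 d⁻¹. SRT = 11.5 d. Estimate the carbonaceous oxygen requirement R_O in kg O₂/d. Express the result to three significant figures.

Correct the yield for decay: Y_obs = Y/(1 + k_d θ_c) = 0.440 / (1 + 0.0785 × 11.5) = 0.440 / 1.903 = 0.2312.
Substrate removed = Q·(S₀ − S) = 2960 m³/d × (200 − 3.29) g/m³ = 5.82×10^5 g/d = 582.3 kg/d.
P_X = Y_obs·Q·(S₀ − S) = 0.2312 × 582.3 = 134.6 kg VSS/d.
Carbonaceous O₂ demand = substrate oxidised − cell-mass equivalent = 582.3 − 1.42 × 134.6 = 391.1 kg O₂/d.

R_O ≈ 391 kg O₂/d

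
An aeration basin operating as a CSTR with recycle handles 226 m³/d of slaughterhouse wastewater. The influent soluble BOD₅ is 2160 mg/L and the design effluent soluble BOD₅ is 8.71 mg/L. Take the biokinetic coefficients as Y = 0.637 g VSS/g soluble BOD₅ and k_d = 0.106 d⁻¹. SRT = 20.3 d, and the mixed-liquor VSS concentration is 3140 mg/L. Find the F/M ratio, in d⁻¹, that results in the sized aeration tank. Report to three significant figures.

Rearranging the biomass balance for a CMAS with decay, V = Y·Q·ΔS·θ_c / [X·(1+k_d θ_c)] = 0.637 × 226 × (2160 − 8.71) × 20.3 / [3140 × (1 + 0.106 × 20.3)] = 6.29×10^6 / 9897 = 635.3 m³.
Food-to-microorganism ratio F/M = Q S₀ / (V X) = 226 × 2160 / (635.3 × 3140) = 0.2447 d⁻¹.

F/M ≈ 0.245 d⁻¹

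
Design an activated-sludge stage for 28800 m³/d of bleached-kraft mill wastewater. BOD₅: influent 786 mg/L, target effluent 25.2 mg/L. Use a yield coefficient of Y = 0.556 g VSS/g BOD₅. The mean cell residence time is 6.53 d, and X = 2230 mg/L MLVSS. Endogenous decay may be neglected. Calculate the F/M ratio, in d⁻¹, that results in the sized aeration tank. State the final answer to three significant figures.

F/M ≈ 0.285 d⁻¹

V·X = Y·Q·ΔS·θ_c gives V = 0.556 × 28800 × (786 − 25.2) × 6.53 / 2230 = 35674 m³.
F/M = applied load / biomass = Q·S₀/(V·X) = 28800 × 786 / (35674 × 2230) = 0.2846 d⁻¹.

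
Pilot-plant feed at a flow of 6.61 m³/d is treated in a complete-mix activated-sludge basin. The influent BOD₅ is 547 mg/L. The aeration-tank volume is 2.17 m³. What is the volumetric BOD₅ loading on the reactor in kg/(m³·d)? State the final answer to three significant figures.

L_v ≈ 1.67 kg BOD₅/(m³·d)

Applied BOD₅ load per unit volume = Q·S₀/V = (6.61 × 547/1000)/2.170 = 1.666 kg BOD₅·m⁻³·d⁻¹.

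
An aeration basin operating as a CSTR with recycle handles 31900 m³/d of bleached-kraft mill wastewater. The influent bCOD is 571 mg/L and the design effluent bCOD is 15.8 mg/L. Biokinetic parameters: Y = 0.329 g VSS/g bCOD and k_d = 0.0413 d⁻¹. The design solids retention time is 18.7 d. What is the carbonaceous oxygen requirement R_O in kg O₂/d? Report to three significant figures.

Correct the yield for decay: Y_obs = Y/(1 + k_d θ_c) = 0.329 / (1 + 0.0413 × 18.7) = 0.329 / 1.772 = 0.1856.
ΔS = 571 − 15.8 = 555.2 mg/L, so the substrate removal rate is 31900 × 555.2/1000 = 17711 kg bCOD/d.
P_X = Y_obs·Q·(S₀ − S) = 0.1856 × 17711 = 3288 kg VSS/d.
Carbonaceous O₂ demand = substrate oxidised − cell-mass equivalent = 17711 − 1.42 × 3288 = 13042 kg O₂/d.

R_O ≈ 13000 kg O₂/d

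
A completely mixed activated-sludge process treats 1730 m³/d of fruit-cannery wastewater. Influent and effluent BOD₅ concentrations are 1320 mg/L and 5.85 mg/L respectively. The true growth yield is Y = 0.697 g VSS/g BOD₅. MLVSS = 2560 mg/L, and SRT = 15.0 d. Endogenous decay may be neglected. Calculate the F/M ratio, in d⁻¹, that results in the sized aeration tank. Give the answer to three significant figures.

With k_d = 0 the design equation reduces to V = Y Q (S₀−S) θ_c / X = 0.697 × 1730 × (1320 − 5.85) × 15.0 / 2560 = 9285 m³.
F/M = applied load / biomass = Q·S₀/(V·X) = 1730 × 1320 / (9285 × 2560) = 0.09607 d⁻¹.

F/M ≈ 0.0961 d⁻¹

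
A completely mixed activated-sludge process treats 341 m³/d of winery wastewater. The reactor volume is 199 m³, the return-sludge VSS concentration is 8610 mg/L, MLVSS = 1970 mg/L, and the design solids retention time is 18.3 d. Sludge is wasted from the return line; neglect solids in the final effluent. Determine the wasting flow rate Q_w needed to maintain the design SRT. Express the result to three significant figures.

θ_c = V·X/(Q_w·X_r) when wasting from the recycle, so Q_w = V·X/(θ_c·X_r) = 199.0 × 1970 / (18.3 × 8610) = 2.488 m³/d.

Q_w ≈ 2.49 m³/d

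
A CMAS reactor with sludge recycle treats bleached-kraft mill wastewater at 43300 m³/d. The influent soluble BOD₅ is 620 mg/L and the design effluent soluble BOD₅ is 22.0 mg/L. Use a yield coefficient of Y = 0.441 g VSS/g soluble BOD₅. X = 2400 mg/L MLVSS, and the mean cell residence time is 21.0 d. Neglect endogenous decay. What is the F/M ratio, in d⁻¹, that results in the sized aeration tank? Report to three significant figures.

Biomass mass balance (decay neglected): V·X = Y·Q·(S₀ − S)·θ_c, so V = 0.441 × 43300 × (620 − 22.0) × 21.0 / 2400 = 99916 m³.
Food-to-microorganism ratio F/M = Q S₀ / (V X) = 43300 × 620 / (99916 × 2400) = 0.1120 d⁻¹.

F/M ≈ 0.112 d⁻¹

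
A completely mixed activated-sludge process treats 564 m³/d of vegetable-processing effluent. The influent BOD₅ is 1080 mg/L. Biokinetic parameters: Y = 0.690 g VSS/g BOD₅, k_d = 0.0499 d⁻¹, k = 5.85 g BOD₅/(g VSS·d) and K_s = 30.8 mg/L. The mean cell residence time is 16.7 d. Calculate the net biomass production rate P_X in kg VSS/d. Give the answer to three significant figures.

Effluent substrate depends only on kinetics and SRT: S = K_s(1 + k_d θ_c) / [θ_c(Yk − k_d) − 1] = 30.8 × (1 + 0.0499 × 16.7) / [16.7 × (0.690 × 5.85 − 0.0499) − 1] = 56.47 / 65.58 = 0.8611 mg/L.
The observed yield is Y_obs = Y/(1 + k_d·θ_c) = 0.690 / (1 + 0.0499 × 16.7) = 0.690 / 1.833 = 0.3764 g VSS per g BOD₅ removed.
ΔS = 1080 − 0.861 = 1079 mg/L, so the substrate removal rate is 564 × 1079/1000 = 608.6 kg BOD₅/d.
Biomass produced: P_X = Y_obs·Q·ΔS = 0.3764 × 608.6 ≈ 229.1 kg VSS/d.

P_X ≈ 229 kg VSS/d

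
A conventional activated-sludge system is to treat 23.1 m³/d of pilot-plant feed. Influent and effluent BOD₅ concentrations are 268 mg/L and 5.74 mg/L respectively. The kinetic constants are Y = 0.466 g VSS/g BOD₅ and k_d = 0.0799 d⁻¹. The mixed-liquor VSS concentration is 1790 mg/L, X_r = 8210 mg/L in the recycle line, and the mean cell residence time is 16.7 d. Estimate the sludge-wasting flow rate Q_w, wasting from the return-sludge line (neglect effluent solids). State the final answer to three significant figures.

Rearranging the biomass balance for a CMAS with decay, V = Y·Q·ΔS·θ_c / [X·(1+k_d θ_c)] = 0.466 × 23.1 × (268 − 5.74) × 16.7 / [1790 × (1 + 0.0799 × 16.7)] = 4.71×10^4 / 4178 = 11.28 m³.
θ_c = V·X/(Q_w·X_r) when wasting from the recycle, so Q_w = V·X/(θ_c·X_r) = 11.28 × 1790 / (16.7 × 8210) = 0.1473 m³/d.

Q_w ≈ 0.147 m³/d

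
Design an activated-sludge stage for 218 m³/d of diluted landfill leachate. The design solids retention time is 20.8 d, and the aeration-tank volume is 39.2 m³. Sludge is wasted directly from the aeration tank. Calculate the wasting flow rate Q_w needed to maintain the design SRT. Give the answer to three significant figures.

For wasting at MLVSS concentration, Q_w = V/θ_c = 39.20/20.8 = 1.885 m³/d.

Q_w ≈ 1.88 m³/d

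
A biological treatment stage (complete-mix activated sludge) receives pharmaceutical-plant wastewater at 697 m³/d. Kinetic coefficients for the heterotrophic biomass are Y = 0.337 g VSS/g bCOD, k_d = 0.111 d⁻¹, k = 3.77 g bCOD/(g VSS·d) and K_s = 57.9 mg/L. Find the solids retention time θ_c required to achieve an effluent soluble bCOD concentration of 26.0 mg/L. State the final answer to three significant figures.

At the target effluent, Y k S/(K_s+S) = 0.337×3.77×26.0/83.90 = 0.3937 d⁻¹.
1/θ_c = 0.3937 − 0.111 = 0.2827 d⁻¹, so θ_c = 3.537 d.

θ_c ≈ 3.54 d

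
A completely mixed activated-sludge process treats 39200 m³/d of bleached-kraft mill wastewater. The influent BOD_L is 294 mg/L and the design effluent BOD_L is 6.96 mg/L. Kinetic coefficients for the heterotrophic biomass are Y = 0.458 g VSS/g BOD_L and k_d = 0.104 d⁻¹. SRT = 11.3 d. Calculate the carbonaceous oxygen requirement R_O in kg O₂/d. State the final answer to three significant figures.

Correct the yield for decay: Y_obs = Y/(1 + k_d θ_c) = 0.458 / (1 + 0.104 × 11.3) = 0.458 / 2.175 = 0.2106.
Mass of BOD_L removed per day: Q(S₀ − S) = 39200 × 287.0 g/m³ = 11252 kg/d.
Net sludge production P_X = 0.2106 × 11252 = 2369 kg VSS/d.
Carbonaceous O₂ demand = substrate oxidised − cell-mass equivalent = 11252 − 1.42 × 2369 = 7888 kg O₂/d.

R_O ≈ 7890 kg O₂/d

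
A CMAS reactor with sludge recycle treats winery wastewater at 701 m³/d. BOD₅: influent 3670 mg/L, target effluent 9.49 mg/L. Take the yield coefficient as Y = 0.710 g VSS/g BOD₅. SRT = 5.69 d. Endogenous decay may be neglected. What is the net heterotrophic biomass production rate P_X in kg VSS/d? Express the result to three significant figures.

P_X ≈ 1820 kg VSS/d

With endogenous decay neglected, the observed yield equals the true yield: Y_obs = Y = 0.710 g VSS/g BOD₅.
ΔS = 3670 − 9.49 = 3661 mg/L, so the substrate removal rate is 701 × 3661/1000 = 2566 kg BOD₅/d.
Biomass produced: P_X = Y_obs·Q·ΔS = 0.7100 × 2566 ≈ 1822 kg VSS/d.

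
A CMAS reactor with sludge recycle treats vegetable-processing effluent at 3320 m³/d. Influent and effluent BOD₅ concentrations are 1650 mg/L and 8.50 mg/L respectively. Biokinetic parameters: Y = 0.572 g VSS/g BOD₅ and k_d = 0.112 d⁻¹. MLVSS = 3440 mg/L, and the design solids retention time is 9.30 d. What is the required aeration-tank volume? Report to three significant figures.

V ≈ 4130 m³

Rearranging the biomass balance for a CMAS with decay, V = Y·Q·ΔS·θ_c / [X·(1+k_d θ_c)] = 0.572 × 3320 × (1650 − 8.50) × 9.30 / [3440 × (1 + 0.112 × 9.30)] = 2.9×10^7 / 7023 = 4128 m³.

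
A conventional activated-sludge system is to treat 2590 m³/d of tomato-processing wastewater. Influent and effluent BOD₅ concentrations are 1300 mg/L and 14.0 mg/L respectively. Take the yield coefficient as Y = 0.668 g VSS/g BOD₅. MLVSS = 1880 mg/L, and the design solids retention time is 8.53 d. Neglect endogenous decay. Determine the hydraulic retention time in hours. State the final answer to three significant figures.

τ ≈ 93.5 h

V·X = Y·Q·ΔS·θ_c gives V = 0.668 × 2590 × (1300 − 14.0) × 8.53 / 1880 = 10095 m³.
Hydraulic retention time τ = V/Q = 10095 / 2590 = 3.898 d = 93.54 h.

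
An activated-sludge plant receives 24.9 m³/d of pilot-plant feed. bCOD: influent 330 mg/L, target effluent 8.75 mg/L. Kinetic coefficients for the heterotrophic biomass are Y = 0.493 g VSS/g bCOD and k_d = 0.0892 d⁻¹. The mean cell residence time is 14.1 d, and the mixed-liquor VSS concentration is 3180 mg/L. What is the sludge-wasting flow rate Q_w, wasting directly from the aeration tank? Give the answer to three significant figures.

Q_w ≈ 0.549 m³/d

Steady-state biomass mass balance: V·X·(1 + k_d·θ_c) = Y·Q·(S₀ − S)·θ_c, so V = 0.493 × 24.9 × (330 − 8.75) × 14.1 / [3180 × (1 + 0.0892 × 14.1)] = 5.56×10^4 / 7180 = 7.745 m³.
For wasting at MLVSS concentration, Q_w = V/θ_c = 7.745/14.1 = 0.5493 m³/d.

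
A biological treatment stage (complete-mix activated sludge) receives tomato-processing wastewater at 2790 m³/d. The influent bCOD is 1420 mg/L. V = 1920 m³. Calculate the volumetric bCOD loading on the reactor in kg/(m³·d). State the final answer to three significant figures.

Volumetric loading L_v = Q·S₀ / V = 2790 × 1420 g/m³ / 1920 m³ = 2063 g/(m³·d) = 2.063 kg bCOD/(m³·d).

L_v ≈ 2.06 kg bCOD/(m³·d)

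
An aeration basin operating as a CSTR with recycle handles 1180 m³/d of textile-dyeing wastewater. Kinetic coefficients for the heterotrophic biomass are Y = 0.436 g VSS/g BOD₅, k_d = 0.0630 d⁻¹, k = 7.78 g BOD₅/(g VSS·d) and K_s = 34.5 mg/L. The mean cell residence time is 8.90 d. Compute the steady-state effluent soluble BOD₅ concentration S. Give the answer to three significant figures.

S ≈ 1.88 mg/L

From the Monod/SRT balance for a CMAS, S = K_s·(1+k_d θ_c)/[θ_c·(Y k − k_d) − 1] = 34.5 × (1 + 0.0630 × 8.90) / [8.90 × (0.436 × 7.78 − 0.0630) − 1] = 53.84 / 28.63 = 1.881 mg/L.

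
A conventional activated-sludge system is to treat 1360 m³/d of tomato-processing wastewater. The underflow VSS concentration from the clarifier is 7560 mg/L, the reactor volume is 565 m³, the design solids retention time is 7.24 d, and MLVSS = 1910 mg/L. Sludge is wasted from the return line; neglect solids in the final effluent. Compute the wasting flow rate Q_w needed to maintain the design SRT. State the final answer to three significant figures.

Q_w ≈ 19.7 m³/d

Q_w = (V·X)/(θ_c X_r) = 565.0 × 1910 / (7.24 × 7560) = 19.72 m³/d.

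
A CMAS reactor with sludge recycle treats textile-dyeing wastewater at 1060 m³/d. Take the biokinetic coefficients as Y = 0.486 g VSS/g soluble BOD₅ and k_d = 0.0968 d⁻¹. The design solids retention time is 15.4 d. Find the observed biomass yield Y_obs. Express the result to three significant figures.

Y_obs ≈ 0.195 g VSS/g soluble BOD₅

Correct the yield for decay: Y_obs = Y/(1 + k_d θ_c) = 0.486 / (1 + 0.0968 × 15.4) = 0.486 / 2.491 = 0.1951.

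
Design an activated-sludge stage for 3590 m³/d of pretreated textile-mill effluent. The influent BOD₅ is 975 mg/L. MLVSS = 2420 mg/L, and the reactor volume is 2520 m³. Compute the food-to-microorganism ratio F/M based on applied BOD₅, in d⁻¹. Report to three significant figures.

Food-to-microorganism ratio F/M = Q S₀ / (V X) = 3590 × 975 / (2520 × 2420) = 0.5740 d⁻¹.

F/M ≈ 0.574 d⁻¹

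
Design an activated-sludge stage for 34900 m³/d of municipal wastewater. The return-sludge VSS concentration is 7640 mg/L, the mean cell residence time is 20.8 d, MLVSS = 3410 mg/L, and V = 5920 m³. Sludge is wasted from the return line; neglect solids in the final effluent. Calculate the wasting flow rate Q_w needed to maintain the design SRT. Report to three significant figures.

Q_w ≈ 127 m³/d

Q_w = (V·X)/(θ_c X_r) = 5920 × 3410 / (20.8 × 7640) = 127.0 m³/d.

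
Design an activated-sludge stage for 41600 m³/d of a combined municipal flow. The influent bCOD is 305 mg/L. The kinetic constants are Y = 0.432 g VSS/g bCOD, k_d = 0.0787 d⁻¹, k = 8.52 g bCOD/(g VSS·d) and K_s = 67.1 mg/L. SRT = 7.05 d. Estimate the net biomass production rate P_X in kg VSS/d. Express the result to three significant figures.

P_X ≈ 3480 kg VSS/d

For a completely mixed reactor with recycle the Lawrence–McCarty relation gives S = K_s·(1 + k_d·θ_c) / [θ_c·(Y·k − k_d) − 1] = 67.1 × (1 + 0.0787 × 7.05) / [7.05 × (0.432 × 8.52 − 0.0787) − 1] = 104.3 / 24.39 = 4.277 mg/L.
The observed yield is Y_obs = Y/(1 + k_d·θ_c) = 0.432 / (1 + 0.0787 × 7.05) = 0.432 / 1.555 = 0.2778 g VSS per g bCOD removed.
Q·(S₀ − S) = 41600 × (305 − 4.28) × 10⁻³ = 12510 kg/d removed.
Biomass produced: P_X = Y_obs·Q·ΔS = 0.2778 × 12510 ≈ 3476 kg VSS/d.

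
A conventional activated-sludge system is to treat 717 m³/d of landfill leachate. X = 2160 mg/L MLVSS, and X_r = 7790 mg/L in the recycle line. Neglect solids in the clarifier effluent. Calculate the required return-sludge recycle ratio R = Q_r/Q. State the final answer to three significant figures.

R = Q_r/Q = X/(X_r − X) = 2160 / (7790 − 2160) = 0.3837.

R ≈ 0.384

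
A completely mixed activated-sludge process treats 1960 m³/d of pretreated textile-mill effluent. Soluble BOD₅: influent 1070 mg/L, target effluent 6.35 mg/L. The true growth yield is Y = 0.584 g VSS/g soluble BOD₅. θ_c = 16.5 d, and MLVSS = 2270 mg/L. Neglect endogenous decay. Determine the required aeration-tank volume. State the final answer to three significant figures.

With k_d = 0 the design equation reduces to V = Y Q (S₀−S) θ_c / X = 0.584 × 1960 × (1070 − 6.35) × 16.5 / 2270 = 8850 m³.

V ≈ 8850 m³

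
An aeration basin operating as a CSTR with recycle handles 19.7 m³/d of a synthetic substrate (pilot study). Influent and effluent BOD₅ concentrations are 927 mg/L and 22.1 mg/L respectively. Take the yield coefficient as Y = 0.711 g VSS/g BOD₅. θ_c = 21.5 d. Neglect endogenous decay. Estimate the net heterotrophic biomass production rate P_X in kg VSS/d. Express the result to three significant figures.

No decay correction is needed, so Y_obs = Y = 0.711.
Substrate removed = Q·(S₀ − S) = 19.7 m³/d × (927 − 22.1) g/m³ = 1.78×10^4 g/d = 17.83 kg/d.
Biomass produced: P_X = Y_obs·Q·ΔS = 0.7110 × 17.83 ≈ 12.67 kg VSS/d.

P_X ≈ 12.7 kg VSS/d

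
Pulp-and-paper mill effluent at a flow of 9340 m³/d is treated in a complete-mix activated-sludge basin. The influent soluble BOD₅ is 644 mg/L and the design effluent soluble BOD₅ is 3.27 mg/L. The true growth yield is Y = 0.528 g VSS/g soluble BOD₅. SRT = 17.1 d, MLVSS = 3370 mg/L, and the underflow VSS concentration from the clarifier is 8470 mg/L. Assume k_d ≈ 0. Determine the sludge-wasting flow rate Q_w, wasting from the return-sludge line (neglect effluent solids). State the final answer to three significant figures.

Q_w ≈ 373 m³/d

V·X = Y·Q·ΔS·θ_c gives V = 0.528 × 9340 × (644 − 3.27) × 17.1 / 3370 = 16033 m³.
Wasting from the return line (neglecting effluent solids): Q_w = V·X / (θ_c·X_r) = 16033 × 3370 / (17.1 × 8470) = 373.1 m³/d.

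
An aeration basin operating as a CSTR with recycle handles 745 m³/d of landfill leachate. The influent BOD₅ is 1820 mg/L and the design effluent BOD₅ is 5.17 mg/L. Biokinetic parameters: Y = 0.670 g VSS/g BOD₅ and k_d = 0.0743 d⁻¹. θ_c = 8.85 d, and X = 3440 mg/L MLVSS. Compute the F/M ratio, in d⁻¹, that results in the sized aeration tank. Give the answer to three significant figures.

F/M ≈ 0.280 d⁻¹

From the SRT design equation V = Y Q (S₀−S) θ_c / [X (1 + k_d θ_c)] = 0.670 × 745 × (1820 − 5.17) × 8.85 / [3440 × (1 + 0.0743 × 8.85)] = 8.02×10^6 / 5702 = 1406 m³.
Food-to-microorganism ratio F/M = Q S₀ / (V X) = 745 × 1820 / (1406 × 3440) = 0.2803 d⁻¹.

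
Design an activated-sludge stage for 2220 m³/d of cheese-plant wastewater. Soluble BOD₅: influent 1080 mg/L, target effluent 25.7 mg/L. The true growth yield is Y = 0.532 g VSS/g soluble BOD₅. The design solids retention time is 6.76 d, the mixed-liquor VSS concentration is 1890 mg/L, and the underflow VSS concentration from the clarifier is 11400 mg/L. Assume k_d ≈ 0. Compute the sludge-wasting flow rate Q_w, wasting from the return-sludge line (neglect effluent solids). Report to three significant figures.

Biomass mass balance (decay neglected): V·X = Y·Q·(S₀ − S)·θ_c, so V = 0.532 × 2220 × (1080 − 25.7) × 6.76 / 1890 = 4454 m³.
θ_c = V·X/(Q_w·X_r) when wasting from the recycle, so Q_w = V·X/(θ_c·X_r) = 4454 × 1890 / (6.76 × 11400) = 109.2 m³/d.

Q_w ≈ 109 m³/d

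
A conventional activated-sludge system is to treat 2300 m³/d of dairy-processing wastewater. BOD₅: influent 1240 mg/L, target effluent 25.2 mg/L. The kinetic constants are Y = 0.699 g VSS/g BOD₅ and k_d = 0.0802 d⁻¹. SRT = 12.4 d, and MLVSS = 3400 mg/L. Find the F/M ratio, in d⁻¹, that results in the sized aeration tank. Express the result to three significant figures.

Steady-state biomass mass balance: V·X·(1 + k_d·θ_c) = Y·Q·(S₀ − S)·θ_c, so V = 0.699 × 2300 × (1240 − 25.2) × 12.4 / [3400 × (1 + 0.0802 × 12.4)] = 2.42×10^7 / 6781 = 3571 m³.
F/M = applied load / biomass = Q·S₀/(V·X) = 2300 × 1240 / (3571 × 3400) = 0.2349 d⁻¹.

F/M ≈ 0.235 d⁻¹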